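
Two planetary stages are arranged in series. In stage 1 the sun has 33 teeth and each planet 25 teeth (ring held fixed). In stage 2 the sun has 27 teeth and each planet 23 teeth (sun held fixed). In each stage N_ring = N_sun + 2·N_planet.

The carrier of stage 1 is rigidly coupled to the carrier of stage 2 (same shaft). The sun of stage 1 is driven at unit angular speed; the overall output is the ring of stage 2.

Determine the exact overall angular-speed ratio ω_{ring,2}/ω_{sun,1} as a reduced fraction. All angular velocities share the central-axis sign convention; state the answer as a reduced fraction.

Stage 1: N_ring = 33 + 2·25 = 83
Stage 1: 33(ω_s−ω_c) = −83(ω_r−ω_c),  ω_r=0, ω_s=1
Stage 1: 33(1−ω_c) = −83(0−ω_c)  ⇒  116ω_c = 33  ⇒  ω_c = 33/116
  ⇒ ω_c¹/ω_s¹ = 33/116
Stage 2: N_ring = 27 + 2·23 = 73
Stage 2: 27(ω_s−ω_c) = −73(ω_r−ω_c),  ω_s=0, ω_c=1
Stage 2: ω_r = 1 − (27/73)(0−1) = 100/73
  ⇒ ω_r²/ω_c² = 100/73
Coupling ω_c² = ω_c¹ ⇒ overall = 33/116 × 100/73 = 825/2117

825/2117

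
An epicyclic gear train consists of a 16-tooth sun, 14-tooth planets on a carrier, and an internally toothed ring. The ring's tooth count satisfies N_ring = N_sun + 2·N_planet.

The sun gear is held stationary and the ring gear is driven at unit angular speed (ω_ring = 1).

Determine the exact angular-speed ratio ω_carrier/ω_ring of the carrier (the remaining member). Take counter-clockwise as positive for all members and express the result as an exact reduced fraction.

N_ring = 16 + 2·14 = 44
16(ω_s−ω_c) = −44(ω_r−ω_c),  ω_s=0, ω_r=1
16(0−ω_c) = −44(1−ω_c)  ⇒  60ω_c = 44  ⇒  ω_c = 11/15
ω_c/ω_r = 11/15

11/15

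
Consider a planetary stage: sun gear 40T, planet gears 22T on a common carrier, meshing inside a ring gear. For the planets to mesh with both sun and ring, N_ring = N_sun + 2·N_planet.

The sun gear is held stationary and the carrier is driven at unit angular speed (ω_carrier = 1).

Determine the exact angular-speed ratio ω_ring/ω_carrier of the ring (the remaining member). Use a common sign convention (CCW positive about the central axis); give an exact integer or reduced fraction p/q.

N_ring = 40 + 2·22 = 84
40(ω_s−ω_c) = −84(ω_r−ω_c),  ω_s=0, ω_c=1
ω_r = 1 − (40/84)(0−1) = 31/21
ω_r/ω_c = 31/21

31/21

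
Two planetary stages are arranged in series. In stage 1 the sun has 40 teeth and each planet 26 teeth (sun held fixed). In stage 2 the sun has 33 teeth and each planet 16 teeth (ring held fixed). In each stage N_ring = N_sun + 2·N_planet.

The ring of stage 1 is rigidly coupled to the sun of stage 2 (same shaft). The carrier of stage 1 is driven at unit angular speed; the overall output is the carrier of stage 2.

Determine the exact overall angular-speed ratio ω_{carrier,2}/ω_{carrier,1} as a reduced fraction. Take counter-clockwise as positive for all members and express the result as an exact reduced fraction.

1089/2254

Stage 1: N_ring = 40 + 2·26 = 92
Stage 1: 40(ω_s−ω_c) = −92(ω_r−ω_c),  ω_s=0, ω_c=1
Stage 1: ω_r = 1 − (40/92)(0−1) = 33/23
  ⇒ ω_r¹/ω_c¹ = 33/23
Stage 2: N_ring = 33 + 2·16 = 65
Stage 2: 33(ω_s−ω_c) = −65(ω_r−ω_c),  ω_r=0, ω_s=1
Stage 2: 33(1−ω_c) = −65(0−ω_c)  ⇒  98ω_c = 33  ⇒  ω_c = 33/98
  ⇒ ω_c²/ω_s² = 33/98
Coupling ω_s² = ω_r¹ ⇒ overall = 33/23 × 33/98 = 1089/2254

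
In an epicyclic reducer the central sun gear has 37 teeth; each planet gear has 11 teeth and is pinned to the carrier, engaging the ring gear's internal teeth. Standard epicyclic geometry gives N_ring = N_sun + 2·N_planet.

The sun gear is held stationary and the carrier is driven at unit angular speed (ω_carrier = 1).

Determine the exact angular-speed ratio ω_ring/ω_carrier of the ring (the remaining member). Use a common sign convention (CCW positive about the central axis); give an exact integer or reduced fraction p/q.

96/59

N_ring = 37 + 2·11 = 59
37(ω_s−ω_c) = −59(ω_r−ω_c),  ω_s=0, ω_c=1
ω_r = 1 − (37/59)(0−1) = 96/59
ω_r/ω_c = 96/59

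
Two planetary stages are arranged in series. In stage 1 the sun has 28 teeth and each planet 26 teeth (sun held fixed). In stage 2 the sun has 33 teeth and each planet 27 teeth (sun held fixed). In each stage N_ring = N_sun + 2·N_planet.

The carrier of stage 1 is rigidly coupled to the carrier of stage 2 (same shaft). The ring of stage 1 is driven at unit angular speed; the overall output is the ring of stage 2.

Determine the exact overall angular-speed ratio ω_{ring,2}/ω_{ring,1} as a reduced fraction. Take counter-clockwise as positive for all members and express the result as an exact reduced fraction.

800/783

Stage 1: N_ring = 28 + 2·26 = 80
Stage 1: 28(ω_s−ω_c) = −80(ω_r−ω_c),  ω_s=0, ω_r=1
Stage 1: 28(0−ω_c) = −80(1−ω_c)  ⇒  108ω_c = 80  ⇒  ω_c = 20/27
  ⇒ ω_c¹/ω_r¹ = 20/27
Stage 2: N_ring = 33 + 2·27 = 87
Stage 2: 33(ω_s−ω_c) = −87(ω_r−ω_c),  ω_s=0, ω_c=1
Stage 2: ω_r = 1 − (33/87)(0−1) = 40/29
  ⇒ ω_r²/ω_c² = 40/29
Coupling ω_c² = ω_c¹ ⇒ overall = 20/27 × 40/29 = 800/783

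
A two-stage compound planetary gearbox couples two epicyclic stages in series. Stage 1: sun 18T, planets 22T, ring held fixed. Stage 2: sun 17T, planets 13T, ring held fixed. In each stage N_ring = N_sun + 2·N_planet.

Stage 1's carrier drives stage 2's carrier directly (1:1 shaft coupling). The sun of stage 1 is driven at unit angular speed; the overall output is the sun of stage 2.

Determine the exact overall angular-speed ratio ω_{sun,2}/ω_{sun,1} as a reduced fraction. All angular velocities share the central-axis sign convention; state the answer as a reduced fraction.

Stage 1: N_ring = 18 + 2·22 = 62
Stage 1: 18(ω_s−ω_c) = −62(ω_r−ω_c),  ω_r=0, ω_s=1
Stage 1: 18(1−ω_c) = −62(0−ω_c)  ⇒  80ω_c = 18  ⇒  ω_c = 9/40
  ⇒ ω_c¹/ω_s¹ = 9/40
Stage 2: N_ring = 17 + 2·13 = 43
Stage 2: 17(ω_s−ω_c) = −43(ω_r−ω_c),  ω_r=0, ω_c=1
Stage 2: ω_s = 1 − (43/17)(0−1) = 60/17
  ⇒ ω_s²/ω_c² = 60/17
Coupling ω_c² = ω_c¹ ⇒ overall = 9/40 × 60/17 = 27/34

27/34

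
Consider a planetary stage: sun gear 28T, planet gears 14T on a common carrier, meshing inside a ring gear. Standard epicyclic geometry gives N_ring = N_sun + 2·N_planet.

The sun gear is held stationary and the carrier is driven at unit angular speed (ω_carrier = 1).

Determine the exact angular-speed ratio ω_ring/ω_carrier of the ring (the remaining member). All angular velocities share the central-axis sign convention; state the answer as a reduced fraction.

3/2

N_ring = 28 + 2·14 = 56
28(ω_s−ω_c) = −56(ω_r−ω_c),  ω_s=0, ω_c=1
ω_r = 1 − (28/56)(0−1) = 3/2
ω_r/ω_c = 3/2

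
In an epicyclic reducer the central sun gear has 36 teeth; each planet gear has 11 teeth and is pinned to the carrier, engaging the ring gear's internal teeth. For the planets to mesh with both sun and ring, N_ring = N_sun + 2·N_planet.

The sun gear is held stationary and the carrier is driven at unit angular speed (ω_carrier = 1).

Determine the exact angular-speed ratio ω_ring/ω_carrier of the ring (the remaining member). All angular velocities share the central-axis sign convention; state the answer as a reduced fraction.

N_ring = 36 + 2·11 = 58
36(ω_s−ω_c) = −58(ω_r−ω_c),  ω_s=0, ω_c=1
ω_r = 1 − (36/58)(0−1) = 47/29
ω_r/ω_c = 47/29

47/29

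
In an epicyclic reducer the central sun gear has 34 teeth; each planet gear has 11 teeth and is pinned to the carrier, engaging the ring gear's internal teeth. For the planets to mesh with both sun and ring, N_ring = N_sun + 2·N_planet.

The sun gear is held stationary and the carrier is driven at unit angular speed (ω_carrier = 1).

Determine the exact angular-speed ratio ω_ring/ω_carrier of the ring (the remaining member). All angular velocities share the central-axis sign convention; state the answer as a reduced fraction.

45/28

N_ring = 34 + 2·11 = 56
34(ω_s−ω_c) = −56(ω_r−ω_c),  ω_s=0, ω_c=1
ω_r = 1 − (34/56)(0−1) = 45/28
ω_r/ω_c = 45/28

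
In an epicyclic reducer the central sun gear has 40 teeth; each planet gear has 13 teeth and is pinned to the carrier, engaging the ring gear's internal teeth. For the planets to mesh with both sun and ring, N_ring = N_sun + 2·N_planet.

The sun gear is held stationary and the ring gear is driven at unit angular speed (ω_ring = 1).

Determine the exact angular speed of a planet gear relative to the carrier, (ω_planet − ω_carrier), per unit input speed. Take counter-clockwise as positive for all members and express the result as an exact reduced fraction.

1320/689

N_ring = 40 + 2·13 = 66
40(ω_s−ω_c) = −66(ω_r−ω_c),  ω_s=0, ω_r=1
40(0−ω_c) = −66(1−ω_c)  ⇒  106ω_c = 66  ⇒  ω_c = 33/53
sun–planet: 40·(0−33/53) = −13·(ω_p−ω_c)  ⇒  ω_p−ω_c = −(40/13)·(-33/53) = 1320/689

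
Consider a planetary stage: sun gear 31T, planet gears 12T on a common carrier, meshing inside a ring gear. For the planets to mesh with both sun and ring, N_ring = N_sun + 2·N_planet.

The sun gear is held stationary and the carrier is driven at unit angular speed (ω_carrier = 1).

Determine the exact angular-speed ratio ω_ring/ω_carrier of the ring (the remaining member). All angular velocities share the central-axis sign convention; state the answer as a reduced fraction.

86/55

N_ring = 31 + 2·12 = 55
31(ω_s−ω_c) = −55(ω_r−ω_c),  ω_s=0, ω_c=1
ω_r = 1 − (31/55)(0−1) = 86/55
ω_r/ω_c = 86/55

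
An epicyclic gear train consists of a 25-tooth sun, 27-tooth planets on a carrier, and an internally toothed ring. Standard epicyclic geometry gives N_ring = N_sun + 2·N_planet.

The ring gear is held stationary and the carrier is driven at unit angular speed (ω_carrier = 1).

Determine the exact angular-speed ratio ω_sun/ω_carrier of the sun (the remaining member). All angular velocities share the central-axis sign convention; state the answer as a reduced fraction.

N_ring = 25 + 2·27 = 79
25(ω_s−ω_c) = −79(ω_r−ω_c),  ω_r=0, ω_c=1
ω_s = 1 − (79/25)(0−1) = 104/25
ω_s/ω_c = 104/25

104/25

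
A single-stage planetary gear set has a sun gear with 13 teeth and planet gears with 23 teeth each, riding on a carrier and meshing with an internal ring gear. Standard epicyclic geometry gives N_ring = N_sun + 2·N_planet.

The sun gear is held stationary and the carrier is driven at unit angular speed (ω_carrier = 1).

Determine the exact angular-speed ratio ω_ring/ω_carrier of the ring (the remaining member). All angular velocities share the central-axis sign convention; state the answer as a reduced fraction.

72/59

N_ring = 13 + 2·23 = 59
13(ω_s−ω_c) = −59(ω_r−ω_c),  ω_s=0, ω_c=1
ω_r = 1 − (13/59)(0−1) = 72/59
ω_r/ω_c = 72/59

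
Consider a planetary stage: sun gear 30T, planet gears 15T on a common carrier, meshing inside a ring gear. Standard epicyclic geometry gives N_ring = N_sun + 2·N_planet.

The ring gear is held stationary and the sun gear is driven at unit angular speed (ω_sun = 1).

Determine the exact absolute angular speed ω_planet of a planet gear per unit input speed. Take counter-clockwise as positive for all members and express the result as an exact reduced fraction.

N_ring = 30 + 2·15 = 60
30(ω_s−ω_c) = −60(ω_r−ω_c),  ω_r=0, ω_s=1
30(1−ω_c) = −60(0−ω_c)  ⇒  90ω_c = 30  ⇒  ω_c = 1/3
sun–planet: 30·(1−1/3) = −15·(ω_p−ω_c)  ⇒  ω_p−ω_c = −(30/15)·(2/3) = -4/3
ω_p = 1/3 − 4/3 = -1

-1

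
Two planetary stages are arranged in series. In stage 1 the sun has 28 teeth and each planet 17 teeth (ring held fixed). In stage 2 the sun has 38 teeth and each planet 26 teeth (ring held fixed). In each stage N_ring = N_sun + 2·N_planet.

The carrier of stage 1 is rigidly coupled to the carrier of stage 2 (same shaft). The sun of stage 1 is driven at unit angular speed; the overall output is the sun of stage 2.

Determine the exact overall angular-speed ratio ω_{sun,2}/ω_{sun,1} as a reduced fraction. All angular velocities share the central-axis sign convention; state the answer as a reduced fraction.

Stage 1: N_ring = 28 + 2·17 = 62
Stage 1: 28(ω_s−ω_c) = −62(ω_r−ω_c),  ω_r=0, ω_s=1
Stage 1: 28(1−ω_c) = −62(0−ω_c)  ⇒  90ω_c = 28  ⇒  ω_c = 14/45
  ⇒ ω_c¹/ω_s¹ = 14/45
Stage 2: N_ring = 38 + 2·26 = 90
Stage 2: 38(ω_s−ω_c) = −90(ω_r−ω_c),  ω_r=0, ω_c=1
Stage 2: ω_s = 1 − (90/38)(0−1) = 64/19
  ⇒ ω_s²/ω_c² = 64/19
Coupling ω_c² = ω_c¹ ⇒ overall = 14/45 × 64/19 = 896/855

896/855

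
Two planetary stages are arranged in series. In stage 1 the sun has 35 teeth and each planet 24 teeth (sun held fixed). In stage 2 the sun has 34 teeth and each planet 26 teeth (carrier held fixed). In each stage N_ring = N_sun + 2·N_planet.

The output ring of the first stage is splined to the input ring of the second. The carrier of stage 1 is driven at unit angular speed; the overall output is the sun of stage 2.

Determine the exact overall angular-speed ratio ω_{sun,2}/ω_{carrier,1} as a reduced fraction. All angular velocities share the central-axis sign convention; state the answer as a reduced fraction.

Stage 1: N_ring = 35 + 2·24 = 83
Stage 1: 35(ω_s−ω_c) = −83(ω_r−ω_c),  ω_s=0, ω_c=1
Stage 1: ω_r = 1 − (35/83)(0−1) = 118/83
  ⇒ ω_r¹/ω_c¹ = 118/83
Stage 2: N_ring = 34 + 2·26 = 86
Stage 2: 34(ω_s−ω_c) = −86(ω_r−ω_c),  ω_c=0, ω_r=1
Stage 2: ω_s = 0 − (86/34)(1−0) = -43/17
  ⇒ ω_s²/ω_r² = -43/17
Coupling ω_r² = ω_r¹ ⇒ overall = 118/83 × -43/17 = -5074/1411

-5074/1411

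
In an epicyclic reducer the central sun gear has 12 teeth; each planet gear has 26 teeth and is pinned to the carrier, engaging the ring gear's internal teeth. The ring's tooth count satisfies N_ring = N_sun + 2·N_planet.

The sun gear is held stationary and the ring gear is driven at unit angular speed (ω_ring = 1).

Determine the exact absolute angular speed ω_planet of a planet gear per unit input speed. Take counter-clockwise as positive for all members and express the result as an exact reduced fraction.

16/13

N_ring = 12 + 2·26 = 64
12(ω_s−ω_c) = −64(ω_r−ω_c),  ω_s=0, ω_r=1
12(0−ω_c) = −64(1−ω_c)  ⇒  76ω_c = 64  ⇒  ω_c = 16/19
sun–planet: 12·(0−16/19) = −26·(ω_p−ω_c)  ⇒  ω_p−ω_c = −(12/26)·(-16/19) = 96/247
ω_p = 16/19 + 96/247 = 16/13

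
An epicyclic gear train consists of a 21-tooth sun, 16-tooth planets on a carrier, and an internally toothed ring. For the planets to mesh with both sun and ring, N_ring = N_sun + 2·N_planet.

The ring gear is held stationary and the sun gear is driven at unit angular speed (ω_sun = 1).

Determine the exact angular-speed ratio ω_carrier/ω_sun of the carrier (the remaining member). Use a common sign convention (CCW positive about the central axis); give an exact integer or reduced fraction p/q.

21/74

N_ring = 21 + 2·16 = 53
21(ω_s−ω_c) = −53(ω_r−ω_c),  ω_r=0, ω_s=1
21(1−ω_c) = −53(0−ω_c)  ⇒  74ω_c = 21  ⇒  ω_c = 21/74
ω_c/ω_s = 21/74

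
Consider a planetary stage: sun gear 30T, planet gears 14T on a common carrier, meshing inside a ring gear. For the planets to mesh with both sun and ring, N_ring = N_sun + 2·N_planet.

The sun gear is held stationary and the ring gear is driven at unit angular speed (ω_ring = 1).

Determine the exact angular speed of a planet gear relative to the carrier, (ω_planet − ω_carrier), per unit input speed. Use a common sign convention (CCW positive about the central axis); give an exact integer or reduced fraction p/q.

435/308

N_ring = 30 + 2·14 = 58
30(ω_s−ω_c) = −58(ω_r−ω_c),  ω_s=0, ω_r=1
30(0−ω_c) = −58(1−ω_c)  ⇒  88ω_c = 58  ⇒  ω_c = 29/44
sun–planet: 30·(0−29/44) = −14·(ω_p−ω_c)  ⇒  ω_p−ω_c = −(30/14)·(-29/44) = 435/308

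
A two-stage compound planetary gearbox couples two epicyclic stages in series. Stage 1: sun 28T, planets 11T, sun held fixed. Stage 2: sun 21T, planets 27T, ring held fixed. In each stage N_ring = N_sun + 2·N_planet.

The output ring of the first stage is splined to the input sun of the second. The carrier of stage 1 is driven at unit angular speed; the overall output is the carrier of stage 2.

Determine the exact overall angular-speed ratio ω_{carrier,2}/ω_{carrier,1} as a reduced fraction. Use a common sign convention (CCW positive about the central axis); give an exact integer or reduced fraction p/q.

273/800

Stage 1: N_ring = 28 + 2·11 = 50
Stage 1: 28(ω_s−ω_c) = −50(ω_r−ω_c),  ω_s=0, ω_c=1
Stage 1: ω_r = 1 − (28/50)(0−1) = 39/25
  ⇒ ω_r¹/ω_c¹ = 39/25
Stage 2: N_ring = 21 + 2·27 = 75
Stage 2: 21(ω_s−ω_c) = −75(ω_r−ω_c),  ω_r=0, ω_s=1
Stage 2: 21(1−ω_c) = −75(0−ω_c)  ⇒  96ω_c = 21  ⇒  ω_c = 7/32
  ⇒ ω_c²/ω_s² = 7/32
Coupling ω_s² = ω_r¹ ⇒ overall = 39/25 × 7/32 = 273/800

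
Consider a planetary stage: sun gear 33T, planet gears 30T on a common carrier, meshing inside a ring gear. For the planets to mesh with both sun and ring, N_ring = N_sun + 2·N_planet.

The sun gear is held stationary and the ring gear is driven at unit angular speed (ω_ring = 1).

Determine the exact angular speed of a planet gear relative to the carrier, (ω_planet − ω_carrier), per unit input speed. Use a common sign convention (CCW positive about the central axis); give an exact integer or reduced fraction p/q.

N_ring = 33 + 2·30 = 93
33(ω_s−ω_c) = −93(ω_r−ω_c),  ω_s=0, ω_r=1
33(0−ω_c) = −93(1−ω_c)  ⇒  126ω_c = 93  ⇒  ω_c = 31/42
sun–planet: 33·(0−31/42) = −30·(ω_p−ω_c)  ⇒  ω_p−ω_c = −(33/30)·(-31/42) = 341/420

341/420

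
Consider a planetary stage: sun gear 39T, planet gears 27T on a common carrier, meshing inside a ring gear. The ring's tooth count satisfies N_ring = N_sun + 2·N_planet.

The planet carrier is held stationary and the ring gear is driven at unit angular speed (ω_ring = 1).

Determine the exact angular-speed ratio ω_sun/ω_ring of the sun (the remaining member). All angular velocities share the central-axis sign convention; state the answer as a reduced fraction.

N_ring = 39 + 2·27 = 93
39(ω_s−ω_c) = −93(ω_r−ω_c),  ω_c=0, ω_r=1
ω_s = 0 − (93/39)(1−0) = -31/13
ω_s/ω_r = -31/13

-31/13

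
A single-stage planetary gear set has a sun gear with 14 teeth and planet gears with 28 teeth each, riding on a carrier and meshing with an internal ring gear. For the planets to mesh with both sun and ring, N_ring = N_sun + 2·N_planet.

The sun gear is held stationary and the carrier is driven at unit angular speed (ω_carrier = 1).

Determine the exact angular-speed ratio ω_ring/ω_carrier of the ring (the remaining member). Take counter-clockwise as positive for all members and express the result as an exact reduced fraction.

6/5

N_ring = 14 + 2·28 = 70
14(ω_s−ω_c) = −70(ω_r−ω_c),  ω_s=0, ω_c=1
ω_r = 1 − (14/70)(0−1) = 6/5
ω_r/ω_c = 6/5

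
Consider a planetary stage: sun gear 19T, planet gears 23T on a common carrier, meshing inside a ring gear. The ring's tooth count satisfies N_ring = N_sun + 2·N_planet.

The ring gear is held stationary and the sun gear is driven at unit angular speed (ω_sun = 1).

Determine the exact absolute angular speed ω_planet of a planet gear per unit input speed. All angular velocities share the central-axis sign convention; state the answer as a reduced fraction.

-19/46

N_ring = 19 + 2·23 = 65
19(ω_s−ω_c) = −65(ω_r−ω_c),  ω_r=0, ω_s=1
19(1−ω_c) = −65(0−ω_c)  ⇒  84ω_c = 19  ⇒  ω_c = 19/84
sun–planet: 19·(1−19/84) = −23·(ω_p−ω_c)  ⇒  ω_p−ω_c = −(19/23)·(65/84) = -1235/1932
ω_p = 19/84 − 1235/1932 = -19/46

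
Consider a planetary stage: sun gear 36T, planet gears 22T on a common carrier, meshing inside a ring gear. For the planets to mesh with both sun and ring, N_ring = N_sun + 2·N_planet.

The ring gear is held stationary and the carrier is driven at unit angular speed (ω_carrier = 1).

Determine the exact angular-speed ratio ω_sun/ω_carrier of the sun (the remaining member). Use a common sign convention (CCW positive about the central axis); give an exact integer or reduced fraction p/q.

29/9

N_ring = 36 + 2·22 = 80
36(ω_s−ω_c) = −80(ω_r−ω_c),  ω_r=0, ω_c=1
ω_s = 1 − (80/36)(0−1) = 29/9
ω_s/ω_c = 29/9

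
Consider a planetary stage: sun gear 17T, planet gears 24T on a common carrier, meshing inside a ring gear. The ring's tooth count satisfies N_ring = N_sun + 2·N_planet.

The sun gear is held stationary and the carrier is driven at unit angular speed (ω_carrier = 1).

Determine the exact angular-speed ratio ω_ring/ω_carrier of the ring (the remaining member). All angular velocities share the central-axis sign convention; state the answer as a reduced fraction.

N_ring = 17 + 2·24 = 65
17(ω_s−ω_c) = −65(ω_r−ω_c),  ω_s=0, ω_c=1
ω_r = 1 − (17/65)(0−1) = 82/65
ω_r/ω_c = 82/65

82/65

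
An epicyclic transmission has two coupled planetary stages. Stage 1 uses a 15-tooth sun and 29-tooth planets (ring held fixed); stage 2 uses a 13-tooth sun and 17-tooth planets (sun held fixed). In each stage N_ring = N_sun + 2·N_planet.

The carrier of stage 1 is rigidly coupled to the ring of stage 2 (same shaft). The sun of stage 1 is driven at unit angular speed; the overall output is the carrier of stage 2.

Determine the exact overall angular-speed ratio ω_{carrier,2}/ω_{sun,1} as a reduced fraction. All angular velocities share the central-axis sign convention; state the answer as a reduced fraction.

47/352

Stage 1: N_ring = 15 + 2·29 = 73
Stage 1: 15(ω_s−ω_c) = −73(ω_r−ω_c),  ω_r=0, ω_s=1
Stage 1: 15(1−ω_c) = −73(0−ω_c)  ⇒  88ω_c = 15  ⇒  ω_c = 15/88
  ⇒ ω_c¹/ω_s¹ = 15/88
Stage 2: N_ring = 13 + 2·17 = 47
Stage 2: 13(ω_s−ω_c) = −47(ω_r−ω_c),  ω_s=0, ω_r=1
Stage 2: 13(0−ω_c) = −47(1−ω_c)  ⇒  60ω_c = 47  ⇒  ω_c = 47/60
  ⇒ ω_c²/ω_r² = 47/60
Coupling ω_r² = ω_c¹ ⇒ overall = 15/88 × 47/60 = 47/352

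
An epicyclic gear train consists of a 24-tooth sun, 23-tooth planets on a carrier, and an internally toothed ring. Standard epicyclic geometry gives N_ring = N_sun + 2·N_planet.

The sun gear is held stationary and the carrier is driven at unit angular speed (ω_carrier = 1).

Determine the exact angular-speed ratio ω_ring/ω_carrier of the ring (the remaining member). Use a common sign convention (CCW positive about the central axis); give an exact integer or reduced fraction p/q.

47/35

N_ring = 24 + 2·23 = 70
24(ω_s−ω_c) = −70(ω_r−ω_c),  ω_s=0, ω_c=1
ω_r = 1 − (24/70)(0−1) = 47/35
ω_r/ω_c = 47/35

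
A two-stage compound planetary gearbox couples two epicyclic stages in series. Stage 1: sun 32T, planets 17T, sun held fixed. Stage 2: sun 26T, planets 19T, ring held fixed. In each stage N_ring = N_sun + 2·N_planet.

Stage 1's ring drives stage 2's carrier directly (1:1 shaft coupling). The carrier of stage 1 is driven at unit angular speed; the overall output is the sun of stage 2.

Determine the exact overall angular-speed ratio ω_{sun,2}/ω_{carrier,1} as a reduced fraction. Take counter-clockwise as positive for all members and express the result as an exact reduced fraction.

735/143

Stage 1: N_ring = 32 + 2·17 = 66
Stage 1: 32(ω_s−ω_c) = −66(ω_r−ω_c),  ω_s=0, ω_c=1
Stage 1: ω_r = 1 − (32/66)(0−1) = 49/33
  ⇒ ω_r¹/ω_c¹ = 49/33
Stage 2: N_ring = 26 + 2·19 = 64
Stage 2: 26(ω_s−ω_c) = −64(ω_r−ω_c),  ω_r=0, ω_c=1
Stage 2: ω_s = 1 − (64/26)(0−1) = 45/13
  ⇒ ω_s²/ω_c² = 45/13
Coupling ω_c² = ω_r¹ ⇒ overall = 49/33 × 45/13 = 735/143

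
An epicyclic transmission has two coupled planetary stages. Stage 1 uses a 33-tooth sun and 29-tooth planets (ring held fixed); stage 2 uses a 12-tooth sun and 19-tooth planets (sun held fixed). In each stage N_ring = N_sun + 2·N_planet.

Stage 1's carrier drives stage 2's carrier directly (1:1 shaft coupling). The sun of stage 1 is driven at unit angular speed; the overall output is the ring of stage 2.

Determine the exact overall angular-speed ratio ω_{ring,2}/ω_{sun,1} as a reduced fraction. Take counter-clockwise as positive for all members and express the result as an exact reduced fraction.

33/100

Stage 1: N_ring = 33 + 2·29 = 91
Stage 1: 33(ω_s−ω_c) = −91(ω_r−ω_c),  ω_r=0, ω_s=1
Stage 1: 33(1−ω_c) = −91(0−ω_c)  ⇒  124ω_c = 33  ⇒  ω_c = 33/124
  ⇒ ω_c¹/ω_s¹ = 33/124
Stage 2: N_ring = 12 + 2·19 = 50
Stage 2: 12(ω_s−ω_c) = −50(ω_r−ω_c),  ω_s=0, ω_c=1
Stage 2: ω_r = 1 − (12/50)(0−1) = 31/25
  ⇒ ω_r²/ω_c² = 31/25
Coupling ω_c² = ω_c¹ ⇒ overall = 33/124 × 31/25 = 33/100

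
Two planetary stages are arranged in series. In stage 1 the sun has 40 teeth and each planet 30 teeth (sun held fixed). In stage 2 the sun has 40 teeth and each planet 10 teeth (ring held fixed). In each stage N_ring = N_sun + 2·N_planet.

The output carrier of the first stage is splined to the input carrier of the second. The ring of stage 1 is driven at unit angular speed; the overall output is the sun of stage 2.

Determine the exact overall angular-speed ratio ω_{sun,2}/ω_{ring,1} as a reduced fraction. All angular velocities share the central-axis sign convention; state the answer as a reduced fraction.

Stage 1: N_ring = 40 + 2·30 = 100
Stage 1: 40(ω_s−ω_c) = −100(ω_r−ω_c),  ω_s=0, ω_r=1
Stage 1: 40(0−ω_c) = −100(1−ω_c)  ⇒  140ω_c = 100  ⇒  ω_c = 5/7
  ⇒ ω_c¹/ω_r¹ = 5/7
Stage 2: N_ring = 40 + 2·10 = 60
Stage 2: 40(ω_s−ω_c) = −60(ω_r−ω_c),  ω_r=0, ω_c=1
Stage 2: ω_s = 1 − (60/40)(0−1) = 5/2
  ⇒ ω_s²/ω_c² = 5/2
Coupling ω_c² = ω_c¹ ⇒ overall = 5/7 × 5/2 = 25/14

25/14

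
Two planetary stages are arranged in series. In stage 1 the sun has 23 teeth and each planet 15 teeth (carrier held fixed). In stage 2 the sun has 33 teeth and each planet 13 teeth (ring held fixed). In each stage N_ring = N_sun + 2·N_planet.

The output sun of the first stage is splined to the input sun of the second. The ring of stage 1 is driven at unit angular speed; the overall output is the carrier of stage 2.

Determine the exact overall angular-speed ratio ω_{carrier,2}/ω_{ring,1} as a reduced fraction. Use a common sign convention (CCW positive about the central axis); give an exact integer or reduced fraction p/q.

Stage 1: N_ring = 23 + 2·15 = 53
Stage 1: 23(ω_s−ω_c) = −53(ω_r−ω_c),  ω_c=0, ω_r=1
Stage 1: ω_s = 0 − (53/23)(1−0) = -53/23
  ⇒ ω_s¹/ω_r¹ = -53/23
Stage 2: N_ring = 33 + 2·13 = 59
Stage 2: 33(ω_s−ω_c) = −59(ω_r−ω_c),  ω_r=0, ω_s=1
Stage 2: 33(1−ω_c) = −59(0−ω_c)  ⇒  92ω_c = 33  ⇒  ω_c = 33/92
  ⇒ ω_c²/ω_s² = 33/92
Coupling ω_s² = ω_s¹ ⇒ overall = -53/23 × 33/92 = -1749/2116

-1749/2116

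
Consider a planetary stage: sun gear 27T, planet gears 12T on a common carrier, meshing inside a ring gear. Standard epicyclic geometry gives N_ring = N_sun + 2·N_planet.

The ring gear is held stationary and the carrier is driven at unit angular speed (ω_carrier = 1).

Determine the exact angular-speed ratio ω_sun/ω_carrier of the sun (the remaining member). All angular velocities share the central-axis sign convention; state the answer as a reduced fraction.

26/9

N_ring = 27 + 2·12 = 51
27(ω_s−ω_c) = −51(ω_r−ω_c),  ω_r=0, ω_c=1
ω_s = 1 − (51/27)(0−1) = 26/9
ω_s/ω_c = 26/9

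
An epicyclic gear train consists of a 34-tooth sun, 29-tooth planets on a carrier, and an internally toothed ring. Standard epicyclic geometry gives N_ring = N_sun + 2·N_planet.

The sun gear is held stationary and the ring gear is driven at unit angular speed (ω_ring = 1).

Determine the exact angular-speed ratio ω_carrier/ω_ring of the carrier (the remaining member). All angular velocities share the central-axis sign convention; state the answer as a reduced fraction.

46/63

N_ring = 34 + 2·29 = 92
34(ω_s−ω_c) = −92(ω_r−ω_c),  ω_s=0, ω_r=1
34(0−ω_c) = −92(1−ω_c)  ⇒  126ω_c = 92  ⇒  ω_c = 46/63
ω_c/ω_r = 46/63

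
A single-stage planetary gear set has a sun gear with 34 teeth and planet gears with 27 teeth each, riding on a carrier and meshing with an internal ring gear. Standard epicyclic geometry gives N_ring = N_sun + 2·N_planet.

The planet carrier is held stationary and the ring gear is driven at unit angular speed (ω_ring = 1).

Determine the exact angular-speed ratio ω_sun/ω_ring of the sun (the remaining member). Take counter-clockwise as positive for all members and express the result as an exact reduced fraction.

-44/17

N_ring = 34 + 2·27 = 88
34(ω_s−ω_c) = −88(ω_r−ω_c),  ω_c=0, ω_r=1
ω_s = 0 − (88/34)(1−0) = -44/17
ω_s/ω_r = -44/17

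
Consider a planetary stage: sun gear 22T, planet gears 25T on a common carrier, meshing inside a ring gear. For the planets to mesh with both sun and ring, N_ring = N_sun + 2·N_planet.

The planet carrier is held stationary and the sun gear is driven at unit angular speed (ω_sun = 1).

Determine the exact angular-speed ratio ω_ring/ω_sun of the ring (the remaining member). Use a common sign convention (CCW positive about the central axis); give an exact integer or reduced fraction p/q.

-11/36

N_ring = 22 + 2·25 = 72
22(ω_s−ω_c) = −72(ω_r−ω_c),  ω_c=0, ω_s=1
ω_r = 0 − (22/72)(1−0) = -11/36
ω_r/ω_s = -11/36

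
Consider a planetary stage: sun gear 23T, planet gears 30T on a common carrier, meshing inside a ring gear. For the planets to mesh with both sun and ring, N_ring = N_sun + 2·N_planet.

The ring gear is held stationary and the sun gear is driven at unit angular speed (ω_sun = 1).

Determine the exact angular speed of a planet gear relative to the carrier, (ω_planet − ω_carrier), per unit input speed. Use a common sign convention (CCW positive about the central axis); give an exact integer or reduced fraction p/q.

N_ring = 23 + 2·30 = 83
23(ω_s−ω_c) = −83(ω_r−ω_c),  ω_r=0, ω_s=1
23(1−ω_c) = −83(0−ω_c)  ⇒  106ω_c = 23  ⇒  ω_c = 23/106
sun–planet: 23·(1−23/106) = −30·(ω_p−ω_c)  ⇒  ω_p−ω_c = −(23/30)·(83/106) = -1909/3180

-1909/3180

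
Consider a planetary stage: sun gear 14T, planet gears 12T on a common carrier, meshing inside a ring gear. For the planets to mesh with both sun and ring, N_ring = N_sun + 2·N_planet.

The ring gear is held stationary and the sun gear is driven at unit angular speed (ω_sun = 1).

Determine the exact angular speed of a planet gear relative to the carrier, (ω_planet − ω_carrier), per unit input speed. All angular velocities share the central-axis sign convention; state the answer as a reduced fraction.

N_ring = 14 + 2·12 = 38
14(ω_s−ω_c) = −38(ω_r−ω_c),  ω_r=0, ω_s=1
14(1−ω_c) = −38(0−ω_c)  ⇒  52ω_c = 14  ⇒  ω_c = 7/26
sun–planet: 14·(1−7/26) = −12·(ω_p−ω_c)  ⇒  ω_p−ω_c = −(14/12)·(19/26) = -133/156

-133/156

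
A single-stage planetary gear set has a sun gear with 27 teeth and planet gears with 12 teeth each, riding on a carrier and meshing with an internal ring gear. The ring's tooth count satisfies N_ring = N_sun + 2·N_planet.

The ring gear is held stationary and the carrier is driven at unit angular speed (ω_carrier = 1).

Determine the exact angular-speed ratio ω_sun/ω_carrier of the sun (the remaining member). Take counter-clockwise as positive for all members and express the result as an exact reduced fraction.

N_ring = 27 + 2·12 = 51
27(ω_s−ω_c) = −51(ω_r−ω_c),  ω_r=0, ω_c=1
ω_s = 1 − (51/27)(0−1) = 26/9
ω_s/ω_c = 26/9

26/9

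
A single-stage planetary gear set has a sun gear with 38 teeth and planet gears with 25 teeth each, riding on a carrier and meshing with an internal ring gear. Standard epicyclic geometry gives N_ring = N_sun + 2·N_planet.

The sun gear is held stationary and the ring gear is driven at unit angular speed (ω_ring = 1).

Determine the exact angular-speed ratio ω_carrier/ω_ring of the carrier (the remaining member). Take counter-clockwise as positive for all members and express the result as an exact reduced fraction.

44/63

N_ring = 38 + 2·25 = 88
38(ω_s−ω_c) = −88(ω_r−ω_c),  ω_s=0, ω_r=1
38(0−ω_c) = −88(1−ω_c)  ⇒  126ω_c = 88  ⇒  ω_c = 44/63
ω_c/ω_r = 44/63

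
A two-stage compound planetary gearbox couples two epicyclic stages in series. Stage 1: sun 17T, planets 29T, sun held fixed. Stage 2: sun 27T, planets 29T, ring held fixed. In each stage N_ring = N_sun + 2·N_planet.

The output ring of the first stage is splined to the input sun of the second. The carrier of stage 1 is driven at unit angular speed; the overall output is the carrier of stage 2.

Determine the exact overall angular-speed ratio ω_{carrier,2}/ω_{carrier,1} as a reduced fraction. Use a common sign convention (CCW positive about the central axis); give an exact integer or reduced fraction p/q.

Stage 1: N_ring = 17 + 2·29 = 75
Stage 1: 17(ω_s−ω_c) = −75(ω_r−ω_c),  ω_s=0, ω_c=1
Stage 1: ω_r = 1 − (17/75)(0−1) = 92/75
  ⇒ ω_r¹/ω_c¹ = 92/75
Stage 2: N_ring = 27 + 2·29 = 85
Stage 2: 27(ω_s−ω_c) = −85(ω_r−ω_c),  ω_r=0, ω_s=1
Stage 2: 27(1−ω_c) = −85(0−ω_c)  ⇒  112ω_c = 27  ⇒  ω_c = 27/112
  ⇒ ω_c²/ω_s² = 27/112
Coupling ω_s² = ω_r¹ ⇒ overall = 92/75 × 27/112 = 207/700

207/700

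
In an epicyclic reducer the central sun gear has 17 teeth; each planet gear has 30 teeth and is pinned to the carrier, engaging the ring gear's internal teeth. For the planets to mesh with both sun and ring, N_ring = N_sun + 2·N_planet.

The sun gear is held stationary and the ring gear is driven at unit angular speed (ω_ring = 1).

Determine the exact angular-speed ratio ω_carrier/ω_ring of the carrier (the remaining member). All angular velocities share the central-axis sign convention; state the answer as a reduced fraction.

N_ring = 17 + 2·30 = 77
17(ω_s−ω_c) = −77(ω_r−ω_c),  ω_s=0, ω_r=1
17(0−ω_c) = −77(1−ω_c)  ⇒  94ω_c = 77  ⇒  ω_c = 77/94
ω_c/ω_r = 77/94

77/94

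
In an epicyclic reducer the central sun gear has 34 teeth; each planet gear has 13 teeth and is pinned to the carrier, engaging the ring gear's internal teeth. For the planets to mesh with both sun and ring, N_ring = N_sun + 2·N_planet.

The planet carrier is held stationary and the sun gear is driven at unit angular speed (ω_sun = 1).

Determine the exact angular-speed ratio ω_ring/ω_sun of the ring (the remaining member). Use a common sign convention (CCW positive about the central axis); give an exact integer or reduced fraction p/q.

N_ring = 34 + 2·13 = 60
34(ω_s−ω_c) = −60(ω_r−ω_c),  ω_c=0, ω_s=1
ω_r = 0 − (34/60)(1−0) = -17/30
ω_r/ω_s = -17/30

-17/30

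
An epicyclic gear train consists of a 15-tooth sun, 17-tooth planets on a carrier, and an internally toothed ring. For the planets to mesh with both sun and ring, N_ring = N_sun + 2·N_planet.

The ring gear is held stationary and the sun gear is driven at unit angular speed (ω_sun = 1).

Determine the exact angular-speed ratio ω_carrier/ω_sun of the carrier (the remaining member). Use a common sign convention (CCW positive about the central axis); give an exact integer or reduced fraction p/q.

15/64

N_ring = 15 + 2·17 = 49
15(ω_s−ω_c) = −49(ω_r−ω_c),  ω_r=0, ω_s=1
15(1−ω_c) = −49(0−ω_c)  ⇒  64ω_c = 15  ⇒  ω_c = 15/64
ω_c/ω_s = 15/64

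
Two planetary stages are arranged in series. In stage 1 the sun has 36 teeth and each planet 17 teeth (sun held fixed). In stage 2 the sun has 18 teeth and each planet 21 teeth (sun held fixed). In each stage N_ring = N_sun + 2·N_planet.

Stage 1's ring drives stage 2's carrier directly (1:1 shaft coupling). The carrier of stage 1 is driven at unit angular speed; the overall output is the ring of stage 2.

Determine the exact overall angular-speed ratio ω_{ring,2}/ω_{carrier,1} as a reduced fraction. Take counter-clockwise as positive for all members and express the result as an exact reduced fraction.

Stage 1: N_ring = 36 + 2·17 = 70
Stage 1: 36(ω_s−ω_c) = −70(ω_r−ω_c),  ω_s=0, ω_c=1
Stage 1: ω_r = 1 − (36/70)(0−1) = 53/35
  ⇒ ω_r¹/ω_c¹ = 53/35
Stage 2: N_ring = 18 + 2·21 = 60
Stage 2: 18(ω_s−ω_c) = −60(ω_r−ω_c),  ω_s=0, ω_c=1
Stage 2: ω_r = 1 − (18/60)(0−1) = 13/10
  ⇒ ω_r²/ω_c² = 13/10
Coupling ω_c² = ω_r¹ ⇒ overall = 53/35 × 13/10 = 689/350

689/350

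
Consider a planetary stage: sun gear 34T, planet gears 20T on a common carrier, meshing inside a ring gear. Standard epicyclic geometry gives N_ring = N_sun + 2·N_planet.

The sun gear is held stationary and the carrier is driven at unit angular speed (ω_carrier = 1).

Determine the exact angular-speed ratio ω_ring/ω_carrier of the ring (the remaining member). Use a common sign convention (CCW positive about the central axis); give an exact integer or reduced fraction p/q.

54/37

N_ring = 34 + 2·20 = 74
34(ω_s−ω_c) = −74(ω_r−ω_c),  ω_s=0, ω_c=1
ω_r = 1 − (34/74)(0−1) = 54/37
ω_r/ω_c = 54/37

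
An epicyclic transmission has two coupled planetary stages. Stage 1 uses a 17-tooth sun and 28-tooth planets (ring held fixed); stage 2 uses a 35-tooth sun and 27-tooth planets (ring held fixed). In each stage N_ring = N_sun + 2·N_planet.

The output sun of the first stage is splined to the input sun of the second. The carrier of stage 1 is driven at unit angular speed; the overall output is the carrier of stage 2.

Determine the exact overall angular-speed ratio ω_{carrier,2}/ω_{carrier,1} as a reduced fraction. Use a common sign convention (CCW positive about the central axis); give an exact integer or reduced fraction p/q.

1575/1054

Stage 1: N_ring = 17 + 2·28 = 73
Stage 1: 17(ω_s−ω_c) = −73(ω_r−ω_c),  ω_r=0, ω_c=1
Stage 1: ω_s = 1 − (73/17)(0−1) = 90/17
  ⇒ ω_s¹/ω_c¹ = 90/17
Stage 2: N_ring = 35 + 2·27 = 89
Stage 2: 35(ω_s−ω_c) = −89(ω_r−ω_c),  ω_r=0, ω_s=1
Stage 2: 35(1−ω_c) = −89(0−ω_c)  ⇒  124ω_c = 35  ⇒  ω_c = 35/124
  ⇒ ω_c²/ω_s² = 35/124
Coupling ω_s² = ω_s¹ ⇒ overall = 90/17 × 35/124 = 1575/1054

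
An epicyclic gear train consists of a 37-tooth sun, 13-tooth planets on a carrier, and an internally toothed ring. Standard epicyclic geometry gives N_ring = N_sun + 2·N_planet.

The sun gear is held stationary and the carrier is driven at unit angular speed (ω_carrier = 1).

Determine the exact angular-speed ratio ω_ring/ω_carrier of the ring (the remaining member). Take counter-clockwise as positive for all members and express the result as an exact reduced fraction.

100/63

N_ring = 37 + 2·13 = 63
37(ω_s−ω_c) = −63(ω_r−ω_c),  ω_s=0, ω_c=1
ω_r = 1 − (37/63)(0−1) = 100/63
ω_r/ω_c = 100/63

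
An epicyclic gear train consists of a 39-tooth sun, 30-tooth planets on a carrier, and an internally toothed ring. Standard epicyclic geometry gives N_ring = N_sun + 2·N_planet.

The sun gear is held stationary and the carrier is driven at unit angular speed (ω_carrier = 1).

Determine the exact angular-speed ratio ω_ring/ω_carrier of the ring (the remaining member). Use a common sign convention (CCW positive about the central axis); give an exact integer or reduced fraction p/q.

N_ring = 39 + 2·30 = 99
39(ω_s−ω_c) = −99(ω_r−ω_c),  ω_s=0, ω_c=1
ω_r = 1 − (39/99)(0−1) = 46/33
ω_r/ω_c = 46/33

46/33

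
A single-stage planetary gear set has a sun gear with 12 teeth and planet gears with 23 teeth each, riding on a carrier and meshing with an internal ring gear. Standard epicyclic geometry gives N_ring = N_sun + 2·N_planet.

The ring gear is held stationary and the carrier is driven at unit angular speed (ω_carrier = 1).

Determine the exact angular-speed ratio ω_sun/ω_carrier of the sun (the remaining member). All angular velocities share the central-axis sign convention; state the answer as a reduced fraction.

35/6

N_ring = 12 + 2·23 = 58
12(ω_s−ω_c) = −58(ω_r−ω_c),  ω_r=0, ω_c=1
ω_s = 1 − (58/12)(0−1) = 35/6
ω_s/ω_c = 35/6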